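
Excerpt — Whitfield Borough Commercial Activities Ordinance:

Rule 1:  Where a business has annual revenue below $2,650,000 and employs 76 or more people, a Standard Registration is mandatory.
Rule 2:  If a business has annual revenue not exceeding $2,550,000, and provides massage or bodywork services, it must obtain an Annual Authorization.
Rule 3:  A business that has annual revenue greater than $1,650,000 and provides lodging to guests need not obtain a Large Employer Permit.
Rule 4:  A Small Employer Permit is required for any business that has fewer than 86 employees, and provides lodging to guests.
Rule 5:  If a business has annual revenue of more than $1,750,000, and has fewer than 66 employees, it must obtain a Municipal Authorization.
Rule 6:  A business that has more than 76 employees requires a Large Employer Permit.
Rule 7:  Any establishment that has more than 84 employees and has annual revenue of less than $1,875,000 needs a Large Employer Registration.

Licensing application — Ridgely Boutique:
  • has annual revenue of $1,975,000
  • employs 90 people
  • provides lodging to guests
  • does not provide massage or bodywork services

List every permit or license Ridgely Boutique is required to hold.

Standard Registration

Rule 1: revenue $1,975,000 < $2,650,000; employees 90 ≥ 76 → Standard Registration required.
Rule 2: revenue $1,975,000 ≤ $2,550,000; does not provide massage or bodywork services → Annual Authorization not required.
Rule 3: revenue $1,975,000 > $1,650,000; provides lodging to guests → exempt from Large Employer Permit.
Rule 4: employees 90 ≥ 86; provides lodging to guests → Small Employer Permit not required.
Rule 5: revenue $1,975,000 > $1,750,000; employees 90 ≥ 66 → Municipal Authorization not required.
Rule 6: employees 90 > 76 → Large Employer Permit required.
Rule 7: employees 90 > 84; revenue $1,975,000 ≥ $1,875,000 → Large Employer Registration not required.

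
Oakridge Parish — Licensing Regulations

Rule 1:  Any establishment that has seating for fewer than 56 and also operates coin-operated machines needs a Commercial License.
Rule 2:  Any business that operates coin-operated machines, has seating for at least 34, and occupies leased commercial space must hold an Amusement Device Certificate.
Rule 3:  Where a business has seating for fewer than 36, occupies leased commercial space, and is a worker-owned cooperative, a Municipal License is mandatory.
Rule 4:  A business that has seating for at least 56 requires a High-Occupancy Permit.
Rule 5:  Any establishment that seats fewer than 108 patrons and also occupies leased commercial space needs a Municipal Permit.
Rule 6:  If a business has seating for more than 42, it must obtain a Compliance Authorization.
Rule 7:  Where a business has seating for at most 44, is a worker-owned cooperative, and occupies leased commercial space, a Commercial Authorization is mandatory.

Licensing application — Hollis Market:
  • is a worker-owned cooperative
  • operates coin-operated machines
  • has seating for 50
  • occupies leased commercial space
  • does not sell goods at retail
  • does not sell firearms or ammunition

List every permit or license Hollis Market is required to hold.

Rule 1: seating 50 < 56; operates coin-operated machines → Commercial License required.
Rule 2: operates coin-operated machines; seating 50 ≥ 34; occupies leased commercial space → Amusement Device Certificate required.
Rule 3: seating 50 ≥ 36; occupies leased commercial space; is a worker-owned cooperative → Municipal License not required.
Rule 4: seating 50 < 56 → High-Occupancy Permit not required.
Rule 5: seating 50 < 108; occupies leased commercial space → Municipal Permit required.
Rule 6: seating 50 > 42 → Compliance Authorization required.
Rule 7: seating 50 > 44; is a worker-owned cooperative; occupies leased commercial space → Commercial Authorization not required.

Amusement Device Certificate, Commercial License, Compliance Authorization, Municipal Permit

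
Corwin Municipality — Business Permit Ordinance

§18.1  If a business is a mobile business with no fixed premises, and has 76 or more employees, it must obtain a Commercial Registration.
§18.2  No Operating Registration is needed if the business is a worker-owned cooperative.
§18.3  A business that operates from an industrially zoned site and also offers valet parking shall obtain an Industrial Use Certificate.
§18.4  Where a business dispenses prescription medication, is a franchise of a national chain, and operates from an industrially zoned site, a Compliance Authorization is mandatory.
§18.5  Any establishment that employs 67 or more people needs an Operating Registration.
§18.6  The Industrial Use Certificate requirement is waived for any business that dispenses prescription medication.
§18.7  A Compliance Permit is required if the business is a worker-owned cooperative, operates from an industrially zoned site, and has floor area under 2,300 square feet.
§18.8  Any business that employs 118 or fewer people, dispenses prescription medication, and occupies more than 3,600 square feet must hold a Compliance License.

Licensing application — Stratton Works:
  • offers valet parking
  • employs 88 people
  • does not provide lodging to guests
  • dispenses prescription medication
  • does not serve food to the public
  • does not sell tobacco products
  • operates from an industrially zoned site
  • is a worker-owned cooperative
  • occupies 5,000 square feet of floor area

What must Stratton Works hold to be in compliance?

Compliance License

§18.1 operates from an industrially zoned site (not: is a mobile business with no fixed premises); employees 88 ≥ 76 → Commercial Registration not required.
§18.2 is a worker-owned cooperative → exempt from Operating Registration.
§18.3 operates from an industrially zoned site; offers valet parking → Industrial Use Certificate required.
§18.4 dispenses prescription medication; is a worker-owned cooperative (not: is a franchise of a national chain); operates from an industrially zoned site → Compliance Authorization not required.
§18.5 employees 88 ≥ 67 → Operating Registration required.
§18.6 dispenses prescription medication → exempt from Industrial Use Certificate.
§18.7 is a worker-owned cooperative; operates from an industrially zoned site; floor area 5,000 square feet ≥ 2,300 square feet → Compliance Permit not required.
§18.8 employees 88 ≤ 118; dispenses prescription medication; floor area 5,000 square feet > 3,600 square feet → Compliance License required.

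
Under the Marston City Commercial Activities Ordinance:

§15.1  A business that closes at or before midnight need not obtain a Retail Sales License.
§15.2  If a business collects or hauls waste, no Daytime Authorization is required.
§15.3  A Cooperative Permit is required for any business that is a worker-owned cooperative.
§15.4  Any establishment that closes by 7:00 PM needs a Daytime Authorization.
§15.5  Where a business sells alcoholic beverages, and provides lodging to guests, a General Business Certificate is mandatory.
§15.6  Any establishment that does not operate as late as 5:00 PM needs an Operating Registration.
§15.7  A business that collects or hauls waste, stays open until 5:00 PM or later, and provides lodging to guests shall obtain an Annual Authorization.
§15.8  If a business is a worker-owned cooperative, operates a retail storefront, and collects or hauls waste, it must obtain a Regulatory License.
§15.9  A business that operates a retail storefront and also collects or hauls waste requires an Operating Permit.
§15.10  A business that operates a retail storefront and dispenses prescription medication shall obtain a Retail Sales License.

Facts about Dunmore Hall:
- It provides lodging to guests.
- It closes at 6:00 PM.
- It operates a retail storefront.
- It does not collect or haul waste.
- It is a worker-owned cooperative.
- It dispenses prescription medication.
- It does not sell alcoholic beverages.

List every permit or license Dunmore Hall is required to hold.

§15.1 closes 6:00 PM, at/before midnight → exempt from Retail Sales License.
§15.2 does not collect or haul waste → Daytime Authorization exemption does not apply.
§15.3 is a worker-owned cooperative → Cooperative Permit required.
§15.4 closes 6:00 PM, at/before 7:00 PM → Daytime Authorization required.
§15.5 does not sell alcoholic beverages; provides lodging to guests → General Business Certificate not required.
§15.6 closes 6:00 PM, after 5:00 PM → Operating Registration not required.
§15.7 does not collect or haul waste; closes 6:00 PM, after 5:00 PM; provides lodging to guests → Annual Authorization not required.
§15.8 is a worker-owned cooperative; operates a retail storefront; does not collect or haul waste → Regulatory License not required.
§15.9 operates a retail storefront; does not collect or haul waste → Operating Permit not required.
§15.10 operates a retail storefront; dispenses prescription medication → Retail Sales License required.

Cooperative Permit, Daytime Authorization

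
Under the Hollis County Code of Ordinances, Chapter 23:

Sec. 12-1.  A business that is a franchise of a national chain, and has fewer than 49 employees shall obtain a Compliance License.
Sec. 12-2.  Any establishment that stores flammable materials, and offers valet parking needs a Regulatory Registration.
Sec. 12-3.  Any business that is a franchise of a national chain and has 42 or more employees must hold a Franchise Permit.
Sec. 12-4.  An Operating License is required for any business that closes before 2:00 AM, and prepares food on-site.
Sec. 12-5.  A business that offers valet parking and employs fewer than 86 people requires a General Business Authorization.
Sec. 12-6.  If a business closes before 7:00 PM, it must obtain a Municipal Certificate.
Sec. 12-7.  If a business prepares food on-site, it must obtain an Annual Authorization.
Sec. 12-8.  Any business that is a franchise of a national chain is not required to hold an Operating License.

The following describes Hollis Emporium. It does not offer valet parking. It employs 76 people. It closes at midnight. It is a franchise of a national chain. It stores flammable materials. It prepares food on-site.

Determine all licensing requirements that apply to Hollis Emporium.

Annual Authorization, Franchise Permit

Sec. 12-1. is a franchise of a national chain; employees 76 ≥ 49 → Compliance License not required.
Sec. 12-2. stores flammable materials; does not offer valet parking → Regulatory Registration not required.
Sec. 12-3. is a franchise of a national chain; employees 76 ≥ 42 → Franchise Permit required.
Sec. 12-4. closes midnight, at/before 2:00 AM; prepares food on-site → Operating License required.
Sec. 12-5. does not offer valet parking; employees 76 < 86 → General Business Authorization not required.
Sec. 12-6. closes midnight, after 7:00 PM → Municipal Certificate not required.
Sec. 12-7. prepares food on-site → Annual Authorization required.
Sec. 12-8. is a franchise of a national chain → exempt from Operating License.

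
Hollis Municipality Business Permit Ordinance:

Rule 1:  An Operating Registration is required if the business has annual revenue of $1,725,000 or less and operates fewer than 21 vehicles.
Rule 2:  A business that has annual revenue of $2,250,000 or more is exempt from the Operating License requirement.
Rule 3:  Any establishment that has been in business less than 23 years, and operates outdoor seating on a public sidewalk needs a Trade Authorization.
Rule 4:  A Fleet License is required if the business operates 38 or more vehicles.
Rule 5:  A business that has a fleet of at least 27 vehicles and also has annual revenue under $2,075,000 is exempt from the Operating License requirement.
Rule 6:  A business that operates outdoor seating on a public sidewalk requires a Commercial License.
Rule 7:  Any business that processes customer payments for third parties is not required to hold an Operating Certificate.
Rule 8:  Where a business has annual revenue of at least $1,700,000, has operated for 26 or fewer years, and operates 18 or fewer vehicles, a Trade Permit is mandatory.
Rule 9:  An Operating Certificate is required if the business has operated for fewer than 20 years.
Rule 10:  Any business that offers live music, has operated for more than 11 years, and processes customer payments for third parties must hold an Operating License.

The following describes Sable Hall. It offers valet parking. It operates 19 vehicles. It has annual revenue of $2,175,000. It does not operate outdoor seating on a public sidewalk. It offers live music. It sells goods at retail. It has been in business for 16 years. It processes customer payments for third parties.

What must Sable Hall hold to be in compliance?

Operating License

Rule 1: revenue $2,175,000 > $1,725,000; vehicles 19 < 21 → Operating Registration not required.
Rule 2: revenue $2,175,000 < $2,250,000 → Operating License exemption does not apply.
Rule 3: years in business 16 < 23; does not operate outdoor seating on a public sidewalk → Trade Authorization not required.
Rule 4: vehicles 19 < 38 → Fleet License not required.
Rule 5: vehicles 19 < 27; revenue $2,175,000 ≥ $2,075,000 → Operating License exemption does not apply.
Rule 6: does not operate outdoor seating on a public sidewalk → Commercial License not required.
Rule 7: processes customer payments for third parties → exempt from Operating Certificate.
Rule 8: revenue $2,175,000 ≥ $1,700,000; years in business 16 ≤ 26; vehicles 19 > 18 → Trade Permit not required.
Rule 9: years in business 16 < 20 → Operating Certificate required.
Rule 10: offers live music; years in business 16 > 11; processes customer payments for third parties → Operating License required.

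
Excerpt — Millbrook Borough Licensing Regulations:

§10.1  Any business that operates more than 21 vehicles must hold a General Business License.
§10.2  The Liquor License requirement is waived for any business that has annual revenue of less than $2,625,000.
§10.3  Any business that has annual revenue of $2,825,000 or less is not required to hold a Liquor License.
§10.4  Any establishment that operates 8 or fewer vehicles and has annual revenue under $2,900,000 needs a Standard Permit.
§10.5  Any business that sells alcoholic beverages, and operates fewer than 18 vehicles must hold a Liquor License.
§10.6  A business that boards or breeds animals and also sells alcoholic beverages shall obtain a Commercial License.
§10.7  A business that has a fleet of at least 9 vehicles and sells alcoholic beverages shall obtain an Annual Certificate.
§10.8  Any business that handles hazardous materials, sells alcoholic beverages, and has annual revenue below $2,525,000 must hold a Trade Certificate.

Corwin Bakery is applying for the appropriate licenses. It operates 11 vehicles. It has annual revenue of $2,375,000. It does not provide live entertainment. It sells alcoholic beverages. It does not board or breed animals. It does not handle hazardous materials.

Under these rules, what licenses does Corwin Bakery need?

Annual Certificate

§10.1 vehicles 11 ≤ 21 → General Business License not required.
§10.2 revenue $2,375,000 < $2,625,000 → exempt from Liquor License.
§10.3 revenue $2,375,000 ≤ $2,825,000 → exempt from Liquor License.
§10.4 vehicles 11 > 8; revenue $2,375,000 < $2,900,000 → Standard Permit not required.
§10.5 sells alcoholic beverages; vehicles 11 < 18 → Liquor License required.
§10.6 does not board or breed animals; sells alcoholic beverages → Commercial License not required.
§10.7 vehicles 11 ≥ 9; sells alcoholic beverages → Annual Certificate required.
§10.8 does not handle hazardous materials; sells alcoholic beverages; revenue $2,375,000 < $2,525,000 → Trade Certificate not required.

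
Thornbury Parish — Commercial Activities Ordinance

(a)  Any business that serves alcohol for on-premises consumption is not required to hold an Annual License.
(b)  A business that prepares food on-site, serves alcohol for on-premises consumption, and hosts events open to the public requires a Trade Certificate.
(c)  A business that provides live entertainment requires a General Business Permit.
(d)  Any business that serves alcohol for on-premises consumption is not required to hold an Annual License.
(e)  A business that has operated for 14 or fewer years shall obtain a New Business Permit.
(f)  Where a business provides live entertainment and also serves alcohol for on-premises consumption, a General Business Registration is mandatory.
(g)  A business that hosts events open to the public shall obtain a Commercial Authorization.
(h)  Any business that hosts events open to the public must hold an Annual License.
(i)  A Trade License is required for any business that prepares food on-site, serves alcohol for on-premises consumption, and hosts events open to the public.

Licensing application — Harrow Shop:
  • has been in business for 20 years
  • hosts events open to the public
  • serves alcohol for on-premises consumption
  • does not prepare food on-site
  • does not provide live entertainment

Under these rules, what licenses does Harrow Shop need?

(a) serves alcohol for on-premises consumption → exempt from Annual License.
(b) does not prepare food on-site; serves alcohol for on-premises consumption; hosts events open to the public → Trade Certificate not required.
(c) does not provide live entertainment → General Business Permit not required.
(d) serves alcohol for on-premises consumption → exempt from Annual License.
(e) years in business 20 > 14 → New Business Permit not required.
(f) does not provide live entertainment; serves alcohol for on-premises consumption → General Business Registration not required.
(g) hosts events open to the public → Commercial Authorization required.
(h) hosts events open to the public → Annual License required.
(i) does not prepare food on-site; serves alcohol for on-premises consumption; hosts events open to the public → Trade License not required.

Commercial Authorization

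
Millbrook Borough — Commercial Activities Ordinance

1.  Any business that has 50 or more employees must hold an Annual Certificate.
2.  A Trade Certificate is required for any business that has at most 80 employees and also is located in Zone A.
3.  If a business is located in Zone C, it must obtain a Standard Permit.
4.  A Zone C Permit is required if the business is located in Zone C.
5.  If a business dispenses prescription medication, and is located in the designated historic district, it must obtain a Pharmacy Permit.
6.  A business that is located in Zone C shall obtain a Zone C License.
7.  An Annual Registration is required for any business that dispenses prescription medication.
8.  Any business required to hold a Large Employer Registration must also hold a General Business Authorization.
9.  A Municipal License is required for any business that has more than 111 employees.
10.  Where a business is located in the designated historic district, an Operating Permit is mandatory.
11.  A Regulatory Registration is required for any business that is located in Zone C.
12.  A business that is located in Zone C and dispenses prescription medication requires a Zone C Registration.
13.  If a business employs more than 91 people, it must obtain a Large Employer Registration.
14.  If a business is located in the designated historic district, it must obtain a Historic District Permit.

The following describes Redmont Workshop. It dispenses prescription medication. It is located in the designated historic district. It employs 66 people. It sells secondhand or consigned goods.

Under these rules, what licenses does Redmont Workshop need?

Annual Certificate, Annual Registration, Historic District Permit, Operating Permit, Pharmacy Permit

1. employees 66 ≥ 50 → Annual Certificate required.
2. employees 66 ≤ 80; is located in the designated historic district (not: is located in Zone A) → Trade Certificate not required.
3. is located in the designated historic district (not: is located in Zone C) → Standard Permit not required.
4. is located in the designated historic district (not: is located in Zone C) → Zone C Permit not required.
5. dispenses prescription medication; is located in the designated historic district → Pharmacy Permit required.
6. is located in the designated historic district (not: is located in Zone C) → Zone C License not required.
7. dispenses prescription medication → Annual Registration required.
8. Large Employer Registration is not required → no effect.
9. employees 66 ≤ 111 → Municipal License not required.
10. is located in the designated historic district → Operating Permit required.
11. is located in the designated historic district (not: is located in Zone C) → Regulatory Registration not required.
12. is located in the designated historic district (not: is located in Zone C); dispenses prescription medication → Zone C Registration not required.
13. employees 66 ≤ 91 → Large Employer Registration not required.
14. is located in the designated historic district → Historic District Permit required.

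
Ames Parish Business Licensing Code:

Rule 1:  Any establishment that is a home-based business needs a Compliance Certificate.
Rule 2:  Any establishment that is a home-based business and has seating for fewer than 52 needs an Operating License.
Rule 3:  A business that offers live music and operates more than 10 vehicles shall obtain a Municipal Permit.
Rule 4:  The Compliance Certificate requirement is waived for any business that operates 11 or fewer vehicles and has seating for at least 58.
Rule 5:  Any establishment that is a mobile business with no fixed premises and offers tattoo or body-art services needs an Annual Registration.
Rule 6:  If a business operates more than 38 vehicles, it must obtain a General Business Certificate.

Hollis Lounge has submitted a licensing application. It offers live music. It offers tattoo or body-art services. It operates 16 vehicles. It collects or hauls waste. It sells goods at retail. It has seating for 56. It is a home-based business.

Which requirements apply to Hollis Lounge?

Compliance Certificate, Municipal Permit

Rule 1: is a home-based business → Compliance Certificate required.
Rule 2: is a home-based business; seating 56 ≥ 52 → Operating License not required.
Rule 3: offers live music; vehicles 16 > 10 → Municipal Permit required.
Rule 4: vehicles 16 > 11; seating 56 < 58 → Compliance Certificate exemption does not apply.
Rule 5: is a home-based business (not: is a mobile business with no fixed premises); offers tattoo or body-art services → Annual Registration not required.
Rule 6: vehicles 16 ≤ 38 → General Business Certificate not required.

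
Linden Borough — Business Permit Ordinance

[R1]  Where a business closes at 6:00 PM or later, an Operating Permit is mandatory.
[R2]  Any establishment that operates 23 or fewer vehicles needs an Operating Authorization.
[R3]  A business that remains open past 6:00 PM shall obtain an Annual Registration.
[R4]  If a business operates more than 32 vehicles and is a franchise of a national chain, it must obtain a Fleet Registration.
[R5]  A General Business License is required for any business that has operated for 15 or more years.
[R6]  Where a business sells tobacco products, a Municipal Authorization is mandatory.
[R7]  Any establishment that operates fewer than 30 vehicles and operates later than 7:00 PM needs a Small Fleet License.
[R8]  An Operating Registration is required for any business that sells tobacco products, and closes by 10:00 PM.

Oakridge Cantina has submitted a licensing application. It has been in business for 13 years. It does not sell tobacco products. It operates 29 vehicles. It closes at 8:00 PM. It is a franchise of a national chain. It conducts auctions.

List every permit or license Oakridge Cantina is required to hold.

Annual Registration, Operating Permit, Small Fleet License

[R1] closes 8:00 PM, after 6:00 PM → Operating Permit required.
[R2] vehicles 29 > 23 → Operating Authorization not required.
[R3] closes 8:00 PM, after 6:00 PM → Annual Registration required.
[R4] vehicles 29 ≤ 32; is a franchise of a national chain → Fleet Registration not required.
[R5] years in business 13 < 15 → General Business License not required.
[R6] does not sell tobacco products → Municipal Authorization not required.
[R7] vehicles 29 < 30; closes 8:00 PM, after 7:00 PM → Small Fleet License required.
[R8] does not sell tobacco products; closes 8:00 PM, at/before 10:00 PM → Operating Registration not required.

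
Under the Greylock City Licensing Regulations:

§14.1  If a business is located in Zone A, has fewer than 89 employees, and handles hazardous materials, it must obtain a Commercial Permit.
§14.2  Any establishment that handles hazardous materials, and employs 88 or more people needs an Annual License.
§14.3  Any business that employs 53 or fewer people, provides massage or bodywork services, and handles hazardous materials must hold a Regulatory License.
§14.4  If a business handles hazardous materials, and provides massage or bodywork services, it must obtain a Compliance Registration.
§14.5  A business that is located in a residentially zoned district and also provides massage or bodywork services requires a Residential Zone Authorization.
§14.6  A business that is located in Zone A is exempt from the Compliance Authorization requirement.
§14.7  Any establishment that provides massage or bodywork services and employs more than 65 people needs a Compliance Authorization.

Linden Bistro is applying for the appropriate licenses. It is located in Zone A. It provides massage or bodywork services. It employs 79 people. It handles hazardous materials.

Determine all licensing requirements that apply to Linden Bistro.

Commercial Permit, Compliance Registration

§14.1 is located in Zone A; employees 79 < 89; handles hazardous materials → Commercial Permit required.
§14.2 handles hazardous materials; employees 79 < 88 → Annual License not required.
§14.3 employees 79 > 53; provides massage or bodywork services; handles hazardous materials → Regulatory License not required.
§14.4 handles hazardous materials; provides massage or bodywork services → Compliance Registration required.
§14.5 is located in Zone A (not: is located in a residentially zoned district); provides massage or bodywork services → Residential Zone Authorization not required.
§14.6 is located in Zone A → exempt from Compliance Authorization.
§14.7 provides massage or bodywork services; employees 79 > 65 → Compliance Authorization required.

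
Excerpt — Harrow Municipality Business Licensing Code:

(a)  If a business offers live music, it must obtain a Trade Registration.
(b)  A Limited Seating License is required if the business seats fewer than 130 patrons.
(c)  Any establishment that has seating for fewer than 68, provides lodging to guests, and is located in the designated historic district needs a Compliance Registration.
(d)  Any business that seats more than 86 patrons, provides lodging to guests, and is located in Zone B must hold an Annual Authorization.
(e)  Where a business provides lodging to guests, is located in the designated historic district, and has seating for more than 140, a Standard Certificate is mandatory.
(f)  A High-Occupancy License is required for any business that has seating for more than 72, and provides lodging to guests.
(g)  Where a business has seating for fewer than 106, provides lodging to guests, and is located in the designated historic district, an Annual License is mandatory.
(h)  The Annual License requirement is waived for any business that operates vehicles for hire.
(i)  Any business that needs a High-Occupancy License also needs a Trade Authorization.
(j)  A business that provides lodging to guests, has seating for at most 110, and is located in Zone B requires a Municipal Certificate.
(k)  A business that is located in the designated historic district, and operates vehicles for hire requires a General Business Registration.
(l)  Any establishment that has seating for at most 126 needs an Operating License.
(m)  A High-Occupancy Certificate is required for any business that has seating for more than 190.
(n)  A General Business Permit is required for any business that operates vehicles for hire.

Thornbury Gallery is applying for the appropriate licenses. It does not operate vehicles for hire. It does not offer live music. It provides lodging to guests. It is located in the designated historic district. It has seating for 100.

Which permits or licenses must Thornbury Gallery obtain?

(a) does not offer live music → Trade Registration not required.
(b) seating 100 < 130 → Limited Seating License required.
(c) seating 100 ≥ 68; provides lodging to guests; is located in the designated historic district → Compliance Registration not required.
(d) seating 100 > 86; provides lodging to guests; is located in the designated historic district (not: is located in Zone B) → Annual Authorization not required.
(e) provides lodging to guests; is located in the designated historic district; seating 100 ≤ 140 → Standard Certificate not required.
(f) seating 100 > 72; provides lodging to guests → High-Occupancy License required.
(g) seating 100 < 106; provides lodging to guests; is located in the designated historic district → Annual License required.
(h) does not operate vehicles for hire → Annual License exemption does not apply.
(i) High-Occupancy License is required → Trade Authorization also required.
(j) provides lodging to guests; seating 100 ≤ 110; is located in the designated historic district (not: is located in Zone B) → Municipal Certificate not required.
(k) is located in the designated historic district; does not operate vehicles for hire → General Business Registration not required.
(l) seating 100 ≤ 126 → Operating License required.
(m) seating 100 ≤ 190 → High-Occupancy Certificate not required.
(n) does not operate vehicles for hire → General Business Permit not required.

Annual License, High-Occupancy License, Limited Seating License, Operating License, Trade Authorization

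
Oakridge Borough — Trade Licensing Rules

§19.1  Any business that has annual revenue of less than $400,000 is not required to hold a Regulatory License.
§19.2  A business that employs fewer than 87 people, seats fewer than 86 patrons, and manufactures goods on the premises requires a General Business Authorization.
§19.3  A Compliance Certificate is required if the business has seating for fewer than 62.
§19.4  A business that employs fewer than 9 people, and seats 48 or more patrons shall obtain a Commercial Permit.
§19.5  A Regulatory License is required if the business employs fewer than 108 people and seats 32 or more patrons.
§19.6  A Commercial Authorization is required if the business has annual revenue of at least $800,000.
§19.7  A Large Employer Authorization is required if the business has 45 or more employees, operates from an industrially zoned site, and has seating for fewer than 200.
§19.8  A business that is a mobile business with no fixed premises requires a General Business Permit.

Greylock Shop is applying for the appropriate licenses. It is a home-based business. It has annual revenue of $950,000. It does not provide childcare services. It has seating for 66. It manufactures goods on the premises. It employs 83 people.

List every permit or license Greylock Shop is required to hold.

§19.1 revenue $950,000 ≥ $400,000 → Regulatory License exemption does not apply.
§19.2 employees 83 < 87; seating 66 < 86; manufactures goods on the premises → General Business Authorization required.
§19.3 seating 66 ≥ 62 → Compliance Certificate not required.
§19.4 employees 83 ≥ 9; seating 66 ≥ 48 → Commercial Permit not required.
§19.5 employees 83 < 108; seating 66 ≥ 32 → Regulatory License required.
§19.6 revenue $950,000 ≥ $800,000 → Commercial Authorization required.
§19.7 employees 83 ≥ 45; is a home-based business (not: operates from an industrially zoned site); seating 66 < 200 → Large Employer Authorization not required.
§19.8 is a home-based business (not: is a mobile business with no fixed premises) → General Business Permit not required.

Commercial Authorization, General Business Authorization, Regulatory License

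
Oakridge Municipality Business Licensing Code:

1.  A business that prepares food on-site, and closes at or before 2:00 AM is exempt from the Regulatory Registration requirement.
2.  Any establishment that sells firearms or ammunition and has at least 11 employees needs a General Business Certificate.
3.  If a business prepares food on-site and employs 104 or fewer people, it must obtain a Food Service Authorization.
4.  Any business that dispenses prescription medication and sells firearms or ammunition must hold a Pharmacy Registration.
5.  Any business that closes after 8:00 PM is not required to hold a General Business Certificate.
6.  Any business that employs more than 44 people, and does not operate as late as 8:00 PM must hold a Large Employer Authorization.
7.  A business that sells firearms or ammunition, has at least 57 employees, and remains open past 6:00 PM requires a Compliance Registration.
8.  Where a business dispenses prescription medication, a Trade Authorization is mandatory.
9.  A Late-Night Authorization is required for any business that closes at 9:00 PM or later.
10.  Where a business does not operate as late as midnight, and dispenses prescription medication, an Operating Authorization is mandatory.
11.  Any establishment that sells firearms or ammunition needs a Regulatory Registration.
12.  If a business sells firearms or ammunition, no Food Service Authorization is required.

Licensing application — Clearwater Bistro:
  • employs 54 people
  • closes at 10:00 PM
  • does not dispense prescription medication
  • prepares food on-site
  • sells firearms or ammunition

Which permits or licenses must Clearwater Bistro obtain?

Late-Night Authorization

1. prepares food on-site; closes 10:00 PM, at/before 2:00 AM → exempt from Regulatory Registration.
2. sells firearms or ammunition; employees 54 ≥ 11 → General Business Certificate required.
3. prepares food on-site; employees 54 ≤ 104 → Food Service Authorization required.
4. does not dispense prescription medication; sells firearms or ammunition → Pharmacy Registration not required.
5. closes 10:00 PM, after 8:00 PM → exempt from General Business Certificate.
6. employees 54 > 44; closes 10:00 PM, after 8:00 PM → Large Employer Authorization not required.
7. sells firearms or ammunition; employees 54 < 57; closes 10:00 PM, after 6:00 PM → Compliance Registration not required.
8. does not dispense prescription medication → Trade Authorization not required.
9. closes 10:00 PM, after 9:00 PM → Late-Night Authorization required.
10. closes 10:00 PM, at/before midnight; does not dispense prescription medication → Operating Authorization not required.
11. sells firearms or ammunition → Regulatory Registration required.
12. sells firearms or ammunition → exempt from Food Service Authorization.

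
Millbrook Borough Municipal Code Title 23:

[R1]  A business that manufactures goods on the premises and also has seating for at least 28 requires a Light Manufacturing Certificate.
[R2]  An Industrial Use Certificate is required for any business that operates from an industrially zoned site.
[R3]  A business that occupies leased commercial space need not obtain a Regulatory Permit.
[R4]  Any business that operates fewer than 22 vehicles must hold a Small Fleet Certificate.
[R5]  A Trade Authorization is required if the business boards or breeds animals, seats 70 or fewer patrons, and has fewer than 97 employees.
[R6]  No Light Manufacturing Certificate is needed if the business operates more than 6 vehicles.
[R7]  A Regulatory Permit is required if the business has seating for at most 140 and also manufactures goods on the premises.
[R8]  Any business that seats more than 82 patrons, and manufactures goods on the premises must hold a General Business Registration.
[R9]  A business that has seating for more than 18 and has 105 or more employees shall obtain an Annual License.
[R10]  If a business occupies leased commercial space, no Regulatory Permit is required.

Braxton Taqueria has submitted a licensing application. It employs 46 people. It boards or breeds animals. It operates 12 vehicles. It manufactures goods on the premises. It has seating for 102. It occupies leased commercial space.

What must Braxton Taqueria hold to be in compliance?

[R1] manufactures goods on the premises; seating 102 ≥ 28 → Light Manufacturing Certificate required.
[R2] occupies leased commercial space (not: operates from an industrially zoned site) → Industrial Use Certificate not required.
[R3] occupies leased commercial space → exempt from Regulatory Permit.
[R4] vehicles 12 < 22 → Small Fleet Certificate required.
[R5] boards or breeds animals; seating 102 > 70; employees 46 < 97 → Trade Authorization not required.
[R6] vehicles 12 > 6 → exempt from Light Manufacturing Certificate.
[R7] seating 102 ≤ 140; manufactures goods on the premises → Regulatory Permit required.
[R8] seating 102 > 82; manufactures goods on the premises → General Business Registration required.
[R9] seating 102 > 18; employees 46 < 105 → Annual License not required.
[R10] occupies leased commercial space → exempt from Regulatory Permit.

General Business Registration, Small Fleet Certificate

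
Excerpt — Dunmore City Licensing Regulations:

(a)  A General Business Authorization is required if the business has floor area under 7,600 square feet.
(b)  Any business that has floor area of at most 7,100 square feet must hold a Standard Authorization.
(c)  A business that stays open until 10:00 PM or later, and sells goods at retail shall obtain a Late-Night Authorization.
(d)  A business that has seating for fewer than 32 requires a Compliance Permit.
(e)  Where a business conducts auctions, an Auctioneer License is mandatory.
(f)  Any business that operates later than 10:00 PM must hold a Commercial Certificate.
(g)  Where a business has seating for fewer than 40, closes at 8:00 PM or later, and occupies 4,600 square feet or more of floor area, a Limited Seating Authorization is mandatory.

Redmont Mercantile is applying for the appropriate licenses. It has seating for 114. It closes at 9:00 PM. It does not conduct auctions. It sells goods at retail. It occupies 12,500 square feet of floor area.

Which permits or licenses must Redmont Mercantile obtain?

None

(a) floor area 12,500 square feet ≥ 7,600 square feet → General Business Authorization not required.
(b) floor area 12,500 square feet > 7,100 square feet → Standard Authorization not required.
(c) closes 9:00 PM, at/before 10:00 PM; sells goods at retail → Late-Night Authorization not required.
(d) seating 114 ≥ 32 → Compliance Permit not required.
(e) does not conduct auctions → Auctioneer License not required.
(f) closes 9:00 PM, at/before 10:00 PM → Commercial Certificate not required.
(g) seating 114 ≥ 40; closes 9:00 PM, after 8:00 PM; floor area 12,500 square feet ≥ 4,600 square feet → Limited Seating Authorization not required.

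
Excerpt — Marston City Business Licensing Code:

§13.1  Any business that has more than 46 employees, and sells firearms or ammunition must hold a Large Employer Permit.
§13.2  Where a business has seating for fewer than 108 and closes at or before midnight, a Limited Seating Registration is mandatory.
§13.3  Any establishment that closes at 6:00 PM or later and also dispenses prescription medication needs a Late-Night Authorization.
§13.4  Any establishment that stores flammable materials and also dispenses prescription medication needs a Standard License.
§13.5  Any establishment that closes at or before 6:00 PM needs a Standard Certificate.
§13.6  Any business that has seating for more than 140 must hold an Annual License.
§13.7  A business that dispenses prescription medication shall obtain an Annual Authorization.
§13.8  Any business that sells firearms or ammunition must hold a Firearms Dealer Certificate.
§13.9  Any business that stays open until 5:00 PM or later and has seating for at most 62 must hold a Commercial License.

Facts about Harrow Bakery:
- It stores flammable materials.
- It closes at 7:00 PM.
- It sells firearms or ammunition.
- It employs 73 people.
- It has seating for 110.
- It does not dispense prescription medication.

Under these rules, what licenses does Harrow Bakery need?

Firearms Dealer Certificate, Large Employer Permit

§13.1 employees 73 > 46; sells firearms or ammunition → Large Employer Permit required.
§13.2 seating 110 ≥ 108; closes 7:00 PM, at/before midnight → Limited Seating Registration not required.
§13.3 closes 7:00 PM, after 6:00 PM; does not dispense prescription medication → Late-Night Authorization not required.
§13.4 stores flammable materials; does not dispense prescription medication → Standard License not required.
§13.5 closes 7:00 PM, after 6:00 PM → Standard Certificate not required.
§13.6 seating 110 ≤ 140 → Annual License not required.
§13.7 does not dispense prescription medication → Annual Authorization not required.
§13.8 sells firearms or ammunition → Firearms Dealer Certificate required.
§13.9 closes 7:00 PM, after 5:00 PM; seating 110 > 62 → Commercial License not required.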